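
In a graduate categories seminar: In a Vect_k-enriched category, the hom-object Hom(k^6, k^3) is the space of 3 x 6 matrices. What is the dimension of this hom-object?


In Vect-enriched categories, Hom(k^n, k^m) is the space of m x n matrices.
dim(Hom(k^6, k^3)) = 3 * 6 = 18

18


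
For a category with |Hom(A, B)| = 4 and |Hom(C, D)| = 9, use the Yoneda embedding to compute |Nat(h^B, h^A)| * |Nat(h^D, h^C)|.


By the Yoneda lemma, Nat(h^B, h^A) is isomorphic to Hom(A, B),
so |Nat(h^B, h^A)| = |Hom(A, B)| and |Nat(h^D, h^C)| = |Hom(C, D)|.
|Hom(A, B)| = 4, |Hom(C, D)| = 9.
|Nat(h^B, h^A) x Nat(h^D, h^C)| = 4 * 9 = 36

36


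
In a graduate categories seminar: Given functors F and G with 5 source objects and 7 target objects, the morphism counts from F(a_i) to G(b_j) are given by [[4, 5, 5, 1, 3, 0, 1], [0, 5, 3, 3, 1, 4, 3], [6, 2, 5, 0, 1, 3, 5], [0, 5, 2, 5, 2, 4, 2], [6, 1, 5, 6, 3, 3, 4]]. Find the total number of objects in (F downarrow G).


Objects of (F downarrow G) are triples (a, b, h: F(a)->G(b)).
The count equals the sum of all entries in the hom-matrix.
sum(row 0) = 19
sum(row 1) = 19
sum(row 2) = 22
sum(row 3) = 20
sum(row 4) = 28
Grand total = 108

108


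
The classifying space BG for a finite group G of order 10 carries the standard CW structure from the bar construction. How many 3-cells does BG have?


In the bar-construction CW model of BG, the n-cells are indexed by
n-tuples [g_1|...|g_n] of non-identity elements of G (degenerate
simplices with some g_i = e do not contribute cells), so there are
(|G| - 1)^n n-cells.
For dim = 3 with |G| = 10:
cells = (10 - 1)^3 = 9^3 = 729

729


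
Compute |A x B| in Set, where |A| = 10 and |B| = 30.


In Set, the product A x B is the Cartesian product.
By the universal property, |A x B| = |A| * |B|.
|A x B| = 10 * 30 = 300

300


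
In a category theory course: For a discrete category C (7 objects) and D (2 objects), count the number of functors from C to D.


A functor from a discrete category C to D is determined by
where each object maps. Each of the 7 objects of C can map
to any of the 2 objects of D independently.
Number of functors = 2^7 = 128

128


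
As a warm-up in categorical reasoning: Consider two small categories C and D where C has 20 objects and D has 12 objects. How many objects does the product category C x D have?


The product category C x D has objects that are pairs (c, d).
Number of pairs = |Ob(C)| * |Ob(D)| = 20 * 12 = 240

240


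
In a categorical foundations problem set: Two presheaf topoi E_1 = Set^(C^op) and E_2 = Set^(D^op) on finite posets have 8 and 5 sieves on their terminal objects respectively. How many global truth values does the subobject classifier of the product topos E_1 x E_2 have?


In a product of presheaf topoi E_1 x E_2, the subobject classifier
is Omega = Omega_1 x Omega_2 (componentwise), so
|Omega(top)| = |Omega_1(top_1)| * |Omega_2(top_2)|.
= 8 * 5 = 40.

40


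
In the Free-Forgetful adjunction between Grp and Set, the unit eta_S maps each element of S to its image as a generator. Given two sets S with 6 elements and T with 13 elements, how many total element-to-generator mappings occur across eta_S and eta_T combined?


The unit eta_X: X -> U(F(X)) of the Free-Forgetful adjunction
maps each element of X to a generator of F(X). For X = S + T (disjoint
union in Set), |S + T| = |S| + |T|.
Total mappings = 6 + 13 = 19.

19


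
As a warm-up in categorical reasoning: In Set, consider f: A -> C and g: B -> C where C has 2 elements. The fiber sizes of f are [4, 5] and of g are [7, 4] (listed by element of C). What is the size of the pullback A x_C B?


The pullback A x_C B consists of pairs (a, b) with f(a) = g(b).
For each element c in C, the fiber product has |f^-1(c)| * |g^-1(c)| elements.
Summing over C: 4 * 7 + 5 * 4
= 28 + 20 = 48

48


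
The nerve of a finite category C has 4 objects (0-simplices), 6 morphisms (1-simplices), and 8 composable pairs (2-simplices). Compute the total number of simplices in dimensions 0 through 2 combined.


The 2-skeleton of the nerve N(C) consists of simplices in dimensions 0, 1, 2:
  |N(C)_0| = 4 (objects)
  |N(C)_1| = 6 (morphisms)
  |N(C)_2| = 8 (composable pairs)
Total = 4 + 6 + 8 = 18

18


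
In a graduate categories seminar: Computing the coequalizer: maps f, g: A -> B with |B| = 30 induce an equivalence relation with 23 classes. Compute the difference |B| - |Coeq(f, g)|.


The coequalizer Coeq(f, g) = B / ~ has one element per equivalence class.
|B| = 30, |Coeq(f, g)| = 23.
|B| - |Coeq(f, g)| = 30 - 23 = 7.

7


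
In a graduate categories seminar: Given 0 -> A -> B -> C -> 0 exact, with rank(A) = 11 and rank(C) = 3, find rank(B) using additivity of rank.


For a short exact sequence 0 -> A -> B -> C -> 0,
rank is additive: rank(B) = rank(A) + rank(C).
rank(B) = 11 + 3 = 14

14


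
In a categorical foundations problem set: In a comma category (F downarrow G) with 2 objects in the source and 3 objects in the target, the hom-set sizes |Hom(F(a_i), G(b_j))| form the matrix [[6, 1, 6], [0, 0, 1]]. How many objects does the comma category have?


Objects of (F downarrow G) are triples (a, b, h: F(a)->G(b)).
The count equals the sum of all entries in the hom-matrix.
sum(row 0) = 13
sum(row 1) = 1
Grand total = 14

14


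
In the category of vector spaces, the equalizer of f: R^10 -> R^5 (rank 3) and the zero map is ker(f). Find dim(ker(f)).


The equalizer of f and the zero map is ker(f).
By the rank-nullity theorem: dim(ker(f)) = dim(domain) - rank(f).
dim(ker(f)) = 10 - 3 = 7

7


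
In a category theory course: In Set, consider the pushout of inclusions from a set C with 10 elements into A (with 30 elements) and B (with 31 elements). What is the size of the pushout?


The pushout A +_C B identifies the images of C in A and B.
|A +_C B| = |A| + |B| - |C| (for injections).
= 30 + 31 - 10 = 51

51


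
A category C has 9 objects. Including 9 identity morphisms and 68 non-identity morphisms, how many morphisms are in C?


Each object has an identity morphism, giving 9 identities.
Adding the 68 non-identity morphisms:
Total = 9 + 68 = 77

77


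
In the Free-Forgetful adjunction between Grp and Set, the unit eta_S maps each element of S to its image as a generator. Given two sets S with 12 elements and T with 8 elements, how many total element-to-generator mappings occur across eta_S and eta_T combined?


The unit eta_X: X -> U(F(X)) of the Free-Forgetful adjunction
maps each element of X to a generator of F(X). For X = S + T (disjoint
union in Set), |S + T| = |S| + |T|.
Total mappings = 12 + 8 = 20.

20


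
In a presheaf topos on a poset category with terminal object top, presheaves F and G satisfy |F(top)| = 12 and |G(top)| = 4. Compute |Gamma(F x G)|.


Global sections of a presheaf on a poset with terminal top satisfy
Gamma(H) ~ H(top). Presheaves admit pointwise products, so
(F x G)(top) = F(top) x G(top) (Cartesian product).
|Gamma(F x G)| = |F(top)| * |G(top)| = 12 * 4 = 48.

48


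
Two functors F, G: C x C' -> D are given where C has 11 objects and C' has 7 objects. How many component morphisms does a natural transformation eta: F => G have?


A natural transformation eta: F => G assigns one component morphism per
object of the domain category.
The domain is the product category C x C', so
|Ob(C x C')| = |Ob(C)| * |Ob(C')| = 11 * 7 = 77.
Therefore eta has 77 component morphisms.

77


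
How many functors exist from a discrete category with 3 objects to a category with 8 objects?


A functor from a discrete category C to D is determined by
where each object maps. Each of the 3 objects of C can map
to any of the 8 objects of D independently.
Number of functors = 8^3 = 512

512


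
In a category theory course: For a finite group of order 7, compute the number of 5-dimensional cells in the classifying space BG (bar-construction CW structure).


In the bar-construction CW model of BG, the n-cells are indexed by
n-tuples [g_1|...|g_n] of non-identity elements of G (degenerate
simplices with some g_i = e do not contribute cells), so there are
(|G| - 1)^n n-cells.
For dim = 5 with |G| = 7:
cells = (7 - 1)^5 = 6^5 = 7776

7776


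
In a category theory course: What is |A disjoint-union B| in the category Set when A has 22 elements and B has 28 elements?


In Set, the coproduct A + B is the disjoint union.
|A + B| = |A| + |B| = 22 + 28 = 50

50


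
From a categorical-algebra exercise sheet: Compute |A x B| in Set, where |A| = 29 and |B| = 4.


In Set, the product A x B is the Cartesian product.
By the universal property, |A x B| = |A| * |B|.
|A x B| = 29 * 4 = 116

116


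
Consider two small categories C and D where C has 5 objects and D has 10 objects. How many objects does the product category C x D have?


The product category C x D has objects that are pairs (c, d).
Number of pairs = |Ob(C)| * |Ob(D)| = 5 * 10 = 50

50


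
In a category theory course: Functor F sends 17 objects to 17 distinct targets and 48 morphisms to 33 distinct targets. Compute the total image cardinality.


The image of F consists of distinct objects and distinct morphisms.
|Im(F)| on objects = 17
|Im(F)| on morphisms = 33
Total image cardinality = 17 + 33 = 50

50


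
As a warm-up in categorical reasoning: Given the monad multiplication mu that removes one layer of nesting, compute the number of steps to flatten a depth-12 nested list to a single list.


Each application of mu: T^2 -> T removes one layer of nesting.
Starting at depth 12 (i.e., T^12(X)), we need to reach T(X).
Number of mu applications = 12 - 1 = 11

11


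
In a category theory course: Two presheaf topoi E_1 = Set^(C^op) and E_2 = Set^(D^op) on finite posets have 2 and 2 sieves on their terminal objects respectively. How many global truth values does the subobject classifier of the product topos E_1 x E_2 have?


In a product of presheaf topoi E_1 x E_2, the subobject classifier
is Omega = Omega_1 x Omega_2 (componentwise), so
|Omega(top)| = |Omega_1(top_1)| * |Omega_2(top_2)|.
= 2 * 2 = 4.

4


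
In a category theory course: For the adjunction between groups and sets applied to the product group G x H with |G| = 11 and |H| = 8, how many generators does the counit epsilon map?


The counit epsilon_K: F(U(K)) -> K of the Free-Forgetful adjunction
maps |K| generators of F(U(K)) into K. For K = G x H (the product group),
|G x H| = |G| * |H|.
Total generators mapped = 11 * 8 = 88.

88


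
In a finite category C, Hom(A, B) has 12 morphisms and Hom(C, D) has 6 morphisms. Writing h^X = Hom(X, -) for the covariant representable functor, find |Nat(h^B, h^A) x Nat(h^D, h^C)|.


By the Yoneda lemma, Nat(h^B, h^A) is isomorphic to Hom(A, B),
so |Nat(h^B, h^A)| = |Hom(A, B)| and |Nat(h^D, h^C)| = |Hom(C, D)|.
|Hom(A, B)| = 12, |Hom(C, D)| = 6.
|Nat(h^B, h^A) x Nat(h^D, h^C)| = 12 * 6 = 72

72


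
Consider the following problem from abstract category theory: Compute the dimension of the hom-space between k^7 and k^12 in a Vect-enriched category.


In Vect-enriched categories, Hom(k^n, k^m) is the space of m x n matrices.
dim(Hom(k^7, k^12)) = 12 * 7 = 84

84


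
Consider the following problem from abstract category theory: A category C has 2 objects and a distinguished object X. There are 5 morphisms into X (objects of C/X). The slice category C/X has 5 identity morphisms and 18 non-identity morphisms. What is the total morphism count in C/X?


In the slice category C/X, objects are morphisms to X.
Identity morphisms: 5 (one per object of C/X).
Non-identity morphisms: 18.
Total = 5 + 18 = 23

23


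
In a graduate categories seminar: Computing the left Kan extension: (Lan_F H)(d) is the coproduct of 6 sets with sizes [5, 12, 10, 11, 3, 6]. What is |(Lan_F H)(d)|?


Pointwise, the left Kan extension (Lan_F H)(d) is the colimit, indexed
by the comma category (F downarrow d), of H composed with the
projection (F downarrow d) -> C. Here that colimit is given
as a coproduct (disjoint union) of sets, so its cardinality is the
sum of the sizes of the summands.
Coproduct of sets with sizes: 5 + 12 + 10 + 11 + 3 + 6
= 47

47


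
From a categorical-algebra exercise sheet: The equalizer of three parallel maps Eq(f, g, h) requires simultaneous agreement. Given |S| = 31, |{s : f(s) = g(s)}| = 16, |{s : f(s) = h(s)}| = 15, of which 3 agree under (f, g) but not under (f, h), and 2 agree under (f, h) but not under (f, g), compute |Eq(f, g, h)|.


Eq(f, g, h) is the triple-agreement set: points in S where all three
maps take the same value. Using inclusion-exclusion on the pairwise data:
Pair (f, g) agrees on 16 points; pair (f, h) on 15 points.
Points agreeing under (f, g) but not (f, h) = 3; under (f, h) but not (f, g) = 2.
Triple-agreement = agreement-in-(f, g) minus points that agree under (f, g) but not (f, h):
|Eq(f, g, h)| = 16 - 3 = 13
(cross-check via (f, h): 15 - 2 = 13.)

13


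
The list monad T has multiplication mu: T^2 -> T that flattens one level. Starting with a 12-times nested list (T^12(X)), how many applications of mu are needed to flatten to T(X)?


Each application of mu: T^2 -> T removes one layer of nesting.
Starting at depth 12 (i.e., T^12(X)), we need to reach T(X).
Number of mu applications = 12 - 1 = 11

11


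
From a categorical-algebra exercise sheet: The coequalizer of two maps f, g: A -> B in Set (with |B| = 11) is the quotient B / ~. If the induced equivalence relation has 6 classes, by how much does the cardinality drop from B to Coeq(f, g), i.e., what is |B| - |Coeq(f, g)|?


The coequalizer Coeq(f, g) = B / ~ has one element per equivalence class.
|B| = 11, |Coeq(f, g)| = 6.
|B| - |Coeq(f, g)| = 11 - 6 = 5.

5


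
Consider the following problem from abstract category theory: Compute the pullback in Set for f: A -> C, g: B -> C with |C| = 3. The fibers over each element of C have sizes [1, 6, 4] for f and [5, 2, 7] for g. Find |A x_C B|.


The pullback A x_C B consists of pairs (a, b) with f(a) = g(b).
For each element c in C, the fiber product has |f^-1(c)| * |g^-1(c)| elements.
Summing over C: 1 * 5 + 6 * 2 + 4 * 7
= 5 + 12 + 28 = 45

45


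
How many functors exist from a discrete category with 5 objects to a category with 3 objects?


A functor from a discrete category C to D is determined by
where each object maps. Each of the 5 objects of C can map
to any of the 3 objects of D independently.
Number of functors = 3^5 = 243

243


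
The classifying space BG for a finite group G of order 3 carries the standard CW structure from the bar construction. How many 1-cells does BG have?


In the bar-construction CW model of BG, the n-cells are indexed by
n-tuples [g_1|...|g_n] of non-identity elements of G (degenerate
simplices with some g_i = e do not contribute cells), so there are
(|G| - 1)^n n-cells.
For dim = 1 with |G| = 3:
cells = (3 - 1)^1 = 2^1 = 2

2


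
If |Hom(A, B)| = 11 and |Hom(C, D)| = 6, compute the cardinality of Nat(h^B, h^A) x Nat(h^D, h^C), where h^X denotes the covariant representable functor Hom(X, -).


By the Yoneda lemma, Nat(h^B, h^A) is isomorphic to Hom(A, B),
so |Nat(h^B, h^A)| = |Hom(A, B)| and |Nat(h^D, h^C)| = |Hom(C, D)|.
|Hom(A, B)| = 11, |Hom(C, D)| = 6.
|Nat(h^B, h^A) x Nat(h^D, h^C)| = 11 * 6 = 66

66


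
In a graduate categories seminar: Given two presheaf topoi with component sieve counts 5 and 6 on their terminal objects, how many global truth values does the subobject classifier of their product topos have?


In a product of presheaf topoi E_1 x E_2, the subobject classifier
is Omega = Omega_1 x Omega_2 (componentwise), so
|Omega(top)| = |Omega_1(top_1)| * |Omega_2(top_2)|.
= 5 * 6 = 30.

30


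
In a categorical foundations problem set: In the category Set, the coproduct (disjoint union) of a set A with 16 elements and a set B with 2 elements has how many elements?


In Set, the coproduct A + B is the disjoint union.
|A + B| = |A| + |B| = 16 + 2 = 18

18


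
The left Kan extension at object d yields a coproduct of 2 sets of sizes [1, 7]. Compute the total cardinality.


Pointwise, the left Kan extension (Lan_F H)(d) is the colimit, indexed
by the comma category (F downarrow d), of H composed with the
projection (F downarrow d) -> C. Here that colimit is given
as a coproduct (disjoint union) of sets, so its cardinality is the
sum of the sizes of the summands.
Coproduct of sets with sizes: 1 + 7
= 8

8


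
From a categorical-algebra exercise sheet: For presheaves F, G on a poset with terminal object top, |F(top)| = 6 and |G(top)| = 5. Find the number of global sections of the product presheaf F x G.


Global sections of a presheaf on a poset with terminal top satisfy
Gamma(H) ~ H(top). Presheaves admit pointwise products, so
(F x G)(top) = F(top) x G(top) (Cartesian product).
|Gamma(F x G)| = |F(top)| * |G(top)| = 6 * 5 = 30.

30


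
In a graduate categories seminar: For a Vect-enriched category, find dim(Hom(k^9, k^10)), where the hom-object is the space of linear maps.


In Vect-enriched categories, Hom(k^n, k^m) is the space of m x n matrices.
dim(Hom(k^9, k^10)) = 10 * 9 = 90

90


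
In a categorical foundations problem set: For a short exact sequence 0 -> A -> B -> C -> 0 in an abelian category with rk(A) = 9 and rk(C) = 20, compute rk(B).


For a short exact sequence 0 -> A -> B -> C -> 0,
rank is additive: rank(B) = rank(A) + rank(C).
rank(B) = 9 + 20 = 29

29


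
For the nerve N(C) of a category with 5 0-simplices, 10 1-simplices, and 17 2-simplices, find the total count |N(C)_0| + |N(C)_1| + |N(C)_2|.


The 2-skeleton of the nerve N(C) consists of simplices in dimensions 0, 1, 2:
  |N(C)_0| = 5 (objects)
  |N(C)_1| = 10 (morphisms)
  |N(C)_2| = 17 (composable pairs)
Total = 5 + 10 + 17 = 32

32


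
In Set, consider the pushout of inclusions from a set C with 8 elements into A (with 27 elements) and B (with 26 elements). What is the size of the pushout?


The pushout A +_C B identifies the images of C in A and B.
|A +_C B| = |A| + |B| - |C| (for injections).
= 27 + 26 - 8 = 45

45


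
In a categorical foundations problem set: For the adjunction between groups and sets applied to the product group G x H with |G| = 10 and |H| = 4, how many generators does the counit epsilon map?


The counit epsilon_K: F(U(K)) -> K of the Free-Forgetful adjunction
maps |K| generators of F(U(K)) into K. For K = G x H (the product group),
|G x H| = |G| * |H|.
Total generators mapped = 10 * 4 = 40.

40


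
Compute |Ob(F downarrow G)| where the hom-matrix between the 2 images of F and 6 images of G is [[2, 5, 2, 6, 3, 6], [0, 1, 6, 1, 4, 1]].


Objects of (F downarrow G) are triples (a, b, h: F(a)->G(b)).
The count equals the sum of all entries in the hom-matrix.
sum(row 0) = 24
sum(row 1) = 13
Grand total = 37

37


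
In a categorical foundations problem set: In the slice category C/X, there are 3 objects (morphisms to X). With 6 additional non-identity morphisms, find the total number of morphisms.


In the slice category C/X, objects are morphisms to X.
Identity morphisms: 3 (one per object of C/X).
Non-identity morphisms: 6.
Total = 3 + 6 = 9

9


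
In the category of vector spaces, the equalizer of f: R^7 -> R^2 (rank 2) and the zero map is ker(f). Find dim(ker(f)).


The equalizer of f and the zero map is ker(f).
By the rank-nullity theorem: dim(ker(f)) = dim(domain) - rank(f).
dim(ker(f)) = 7 - 2 = 5

5


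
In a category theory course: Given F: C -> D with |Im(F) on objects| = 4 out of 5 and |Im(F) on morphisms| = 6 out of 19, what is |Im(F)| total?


The image of F consists of distinct objects and distinct morphisms.
|Im(F)| on objects = 4
|Im(F)| on morphisms = 6
Total image cardinality = 4 + 6 = 10

10


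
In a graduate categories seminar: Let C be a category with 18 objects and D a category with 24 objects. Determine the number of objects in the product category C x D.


The product category C x D has objects that are pairs (c, d).
Number of pairs = |Ob(C)| * |Ob(D)| = 18 * 24 = 432

432


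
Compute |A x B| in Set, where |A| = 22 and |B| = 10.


In Set, the product A x B is the Cartesian product.
By the universal property, |A x B| = |A| * |B|.
|A x B| = 22 * 10 = 220

220


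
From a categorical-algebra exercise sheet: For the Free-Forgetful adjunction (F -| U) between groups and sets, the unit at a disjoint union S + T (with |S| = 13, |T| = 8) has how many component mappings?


The unit eta_X: X -> U(F(X)) of the Free-Forgetful adjunction
maps each element of X to a generator of F(X). For X = S + T (disjoint
union in Set), |S + T| = |S| + |T|.
Total mappings = 13 + 8 = 21.

21


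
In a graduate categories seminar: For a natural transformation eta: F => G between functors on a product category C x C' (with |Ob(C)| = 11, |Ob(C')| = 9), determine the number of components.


A natural transformation eta: F => G assigns one component morphism per
object of the domain category.
The domain is the product category C x C', so
|Ob(C x C')| = |Ob(C)| * |Ob(C')| = 11 * 9 = 99.
Therefore eta has 99 component morphisms.

99


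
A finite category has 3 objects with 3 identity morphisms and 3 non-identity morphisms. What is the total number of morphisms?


Each object has an identity morphism, giving 3 identities.
Adding the 3 non-identity morphisms:
Total = 3 + 3 = 6

6


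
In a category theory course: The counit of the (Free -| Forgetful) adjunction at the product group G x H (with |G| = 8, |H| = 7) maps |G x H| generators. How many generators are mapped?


The counit epsilon_K: F(U(K)) -> K of the Free-Forgetful adjunction
maps |K| generators of F(U(K)) into K. For K = G x H (the product group),
|G x H| = |G| * |H|.
Total generators mapped = 8 * 7 = 56.

56


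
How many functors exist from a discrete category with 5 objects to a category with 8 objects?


A functor from a discrete category C to D is determined by
where each object maps. Each of the 5 objects of C can map
to any of the 8 objects of D independently.
Number of functors = 8^5 = 32768

32768


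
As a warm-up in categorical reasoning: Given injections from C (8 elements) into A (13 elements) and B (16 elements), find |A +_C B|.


The pushout A +_C B identifies the images of C in A and B.
|A +_C B| = |A| + |B| - |C| (for injections).
= 13 + 16 - 8 = 21

21


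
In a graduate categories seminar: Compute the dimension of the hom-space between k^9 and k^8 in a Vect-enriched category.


In Vect-enriched categories, Hom(k^n, k^m) is the space of m x n matrices.
dim(Hom(k^9, k^8)) = 8 * 9 = 72

72


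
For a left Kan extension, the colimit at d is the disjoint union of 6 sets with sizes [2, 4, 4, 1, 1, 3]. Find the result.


Pointwise, the left Kan extension (Lan_F H)(d) is the colimit, indexed
by the comma category (F downarrow d), of H composed with the
projection (F downarrow d) -> C. Here that colimit is given
as a coproduct (disjoint union) of sets, so its cardinality is the
sum of the sizes of the summands.
Coproduct of sets with sizes: 2 + 4 + 4 + 1 + 1 + 3
= 15

15


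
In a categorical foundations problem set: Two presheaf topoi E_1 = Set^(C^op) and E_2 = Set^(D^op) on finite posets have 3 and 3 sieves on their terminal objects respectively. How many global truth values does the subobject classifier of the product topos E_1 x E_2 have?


In a product of presheaf topoi E_1 x E_2, the subobject classifier
is Omega = Omega_1 x Omega_2 (componentwise), so
|Omega(top)| = |Omega_1(top_1)| * |Omega_2(top_2)|.
= 3 * 3 = 9.

9


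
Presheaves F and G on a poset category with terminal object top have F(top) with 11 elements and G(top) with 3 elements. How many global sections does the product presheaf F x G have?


Global sections of a presheaf on a poset with terminal top satisfy
Gamma(H) ~ H(top). Presheaves admit pointwise products, so
(F x G)(top) = F(top) x G(top) (Cartesian product).
|Gamma(F x G)| = |F(top)| * |G(top)| = 11 * 3 = 33.

33


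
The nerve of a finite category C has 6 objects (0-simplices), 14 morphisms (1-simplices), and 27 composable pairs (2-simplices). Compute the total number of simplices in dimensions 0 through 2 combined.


The 2-skeleton of the nerve N(C) consists of simplices in dimensions 0, 1, 2:
  |N(C)_0| = 6 (objects)
  |N(C)_1| = 14 (morphisms)
  |N(C)_2| = 27 (composable pairs)
Total = 6 + 14 + 27 = 47

47


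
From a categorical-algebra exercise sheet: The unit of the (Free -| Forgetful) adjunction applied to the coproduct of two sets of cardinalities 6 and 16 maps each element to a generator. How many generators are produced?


The unit eta_X: X -> U(F(X)) of the Free-Forgetful adjunction
maps each element of X to a generator of F(X). For X = S + T (disjoint
union in Set), |S + T| = |S| + |T|.
Total mappings = 6 + 16 = 22.

22


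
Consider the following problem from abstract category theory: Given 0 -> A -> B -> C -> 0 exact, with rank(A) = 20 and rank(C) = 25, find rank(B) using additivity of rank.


For a short exact sequence 0 -> A -> B -> C -> 0,
rank is additive: rank(B) = rank(A) + rank(C).
rank(B) = 20 + 25 = 45

45


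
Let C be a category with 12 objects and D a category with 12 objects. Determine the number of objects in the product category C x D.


The product category C x D has objects that are pairs (c, d).
Number of pairs = |Ob(C)| * |Ob(D)| = 12 * 12 = 144

144


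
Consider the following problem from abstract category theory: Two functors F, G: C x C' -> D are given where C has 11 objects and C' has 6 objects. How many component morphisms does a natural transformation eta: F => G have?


A natural transformation eta: F => G assigns one component morphism per
object of the domain category.
The domain is the product category C x C', so
|Ob(C x C')| = |Ob(C)| * |Ob(C')| = 11 * 6 = 66.
Therefore eta has 66 component morphisms.

66


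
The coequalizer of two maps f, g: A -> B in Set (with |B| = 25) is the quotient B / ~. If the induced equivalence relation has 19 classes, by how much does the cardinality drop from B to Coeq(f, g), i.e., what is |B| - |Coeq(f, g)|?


The coequalizer Coeq(f, g) = B / ~ has one element per equivalence class.
|B| = 25, |Coeq(f, g)| = 19.
|B| - |Coeq(f, g)| = 25 - 19 = 6.

6


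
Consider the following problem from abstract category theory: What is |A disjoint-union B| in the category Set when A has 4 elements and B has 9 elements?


In Set, the coproduct A + B is the disjoint union.
|A + B| = |A| + |B| = 4 + 9 = 13

13


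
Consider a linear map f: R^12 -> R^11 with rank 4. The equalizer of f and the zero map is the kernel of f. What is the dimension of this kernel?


The equalizer of f and the zero map is ker(f).
By the rank-nullity theorem: dim(ker(f)) = dim(domain) - rank(f).
dim(ker(f)) = 12 - 4 = 8

8


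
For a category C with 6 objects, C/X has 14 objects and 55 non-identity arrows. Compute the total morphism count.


In the slice category C/X, objects are morphisms to X.
Identity morphisms: 14 (one per object of C/X).
Non-identity morphisms: 55.
Total = 14 + 55 = 69

69


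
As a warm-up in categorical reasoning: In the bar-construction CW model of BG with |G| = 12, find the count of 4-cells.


In the bar-construction CW model of BG, the n-cells are indexed by
n-tuples [g_1|...|g_n] of non-identity elements of G (degenerate
simplices with some g_i = e do not contribute cells), so there are
(|G| - 1)^n n-cells.
For dim = 4 with |G| = 12:
cells = (12 - 1)^4 = 11^4 = 14641

14641


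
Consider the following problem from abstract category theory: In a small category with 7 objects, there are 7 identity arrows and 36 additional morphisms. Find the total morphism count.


Each object has an identity morphism, giving 7 identities.
Adding the 36 non-identity morphisms:
Total = 7 + 36 = 43

43


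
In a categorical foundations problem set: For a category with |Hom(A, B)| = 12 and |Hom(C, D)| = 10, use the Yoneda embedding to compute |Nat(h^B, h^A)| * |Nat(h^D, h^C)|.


By the Yoneda lemma, Nat(h^B, h^A) is isomorphic to Hom(A, B),
so |Nat(h^B, h^A)| = |Hom(A, B)| and |Nat(h^D, h^C)| = |Hom(C, D)|.
|Hom(A, B)| = 12, |Hom(C, D)| = 10.
|Nat(h^B, h^A) x Nat(h^D, h^C)| = 12 * 10 = 120

120


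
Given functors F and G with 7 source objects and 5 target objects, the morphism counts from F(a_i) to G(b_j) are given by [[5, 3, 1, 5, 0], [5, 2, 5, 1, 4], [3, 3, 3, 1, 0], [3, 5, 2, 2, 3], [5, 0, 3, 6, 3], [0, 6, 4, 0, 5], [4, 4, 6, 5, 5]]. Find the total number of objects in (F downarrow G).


Objects of (F downarrow G) are triples (a, b, h: F(a)->G(b)).
The count equals the sum of all entries in the hom-matrix.
sum(row 0) = 14
sum(row 1) = 17
sum(row 2) = 10
sum(row 3) = 15
sum(row 4) = 17
sum(row 5) = 15
sum(row 6) = 24
Grand total = 112

112


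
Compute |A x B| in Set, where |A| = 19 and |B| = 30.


In Set, the product A x B is the Cartesian product.
By the universal property, |A x B| = |A| * |B|.
|A x B| = 19 * 30 = 570

570


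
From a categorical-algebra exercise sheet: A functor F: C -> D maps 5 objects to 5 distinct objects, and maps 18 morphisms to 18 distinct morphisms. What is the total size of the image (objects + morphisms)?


The image of F consists of distinct objects and distinct morphisms.
|Im(F)| on objects = 5
|Im(F)| on morphisms = 18
Total image cardinality = 5 + 18 = 23

23


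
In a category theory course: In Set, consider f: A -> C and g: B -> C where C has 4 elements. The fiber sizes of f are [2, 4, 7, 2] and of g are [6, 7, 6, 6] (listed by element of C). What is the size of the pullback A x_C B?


The pullback A x_C B consists of pairs (a, b) with f(a) = g(b).
For each element c in C, the fiber product has |f^-1(c)| * |g^-1(c)| elements.
Summing over C: 2 * 6 + 4 * 7 + 7 * 6 + 2 * 6
= 12 + 28 + 42 + 12 = 94

94


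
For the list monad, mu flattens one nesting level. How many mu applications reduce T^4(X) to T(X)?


Each application of mu: T^2 -> T removes one layer of nesting.
Starting at depth 4 (i.e., T^4(X)), we need to reach T(X).
Number of mu applications = 4 - 1 = 3

3


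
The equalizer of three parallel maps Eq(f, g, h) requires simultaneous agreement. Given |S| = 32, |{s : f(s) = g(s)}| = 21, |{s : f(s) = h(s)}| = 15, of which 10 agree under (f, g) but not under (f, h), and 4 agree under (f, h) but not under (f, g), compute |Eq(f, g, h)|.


Eq(f, g, h) is the triple-agreement set: points in S where all three
maps take the same value. Using inclusion-exclusion on the pairwise data:
Pair (f, g) agrees on 21 points; pair (f, h) on 15 points.
Points agreeing under (f, g) but not (f, h) = 10; under (f, h) but not (f, g) = 4.
Triple-agreement = agreement-in-(f, g) minus points that agree under (f, g) but not (f, h):
|Eq(f, g, h)| = 21 - 10 = 11
(cross-check via (f, h): 15 - 4 = 11.)

11


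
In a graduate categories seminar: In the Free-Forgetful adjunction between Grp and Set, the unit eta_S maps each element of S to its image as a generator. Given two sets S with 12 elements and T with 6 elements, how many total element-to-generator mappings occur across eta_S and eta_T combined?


The unit eta_X: X -> U(F(X)) of the Free-Forgetful adjunction
maps each element of X to a generator of F(X). For X = S + T (disjoint
union in Set), |S + T| = |S| + |T|.
Total mappings = 12 + 6 = 18.

18


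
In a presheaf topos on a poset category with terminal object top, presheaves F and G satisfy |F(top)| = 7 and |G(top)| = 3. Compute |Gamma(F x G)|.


Global sections of a presheaf on a poset with terminal top satisfy
Gamma(H) ~ H(top). Presheaves admit pointwise products, so
(F x G)(top) = F(top) x G(top) (Cartesian product).
|Gamma(F x G)| = |F(top)| * |G(top)| = 7 * 3 = 21.

21


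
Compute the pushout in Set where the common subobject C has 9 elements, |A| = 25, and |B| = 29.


The pushout A +_C B identifies the images of C in A and B.
|A +_C B| = |A| + |B| - |C| (for injections).
= 25 + 29 - 9 = 45

45


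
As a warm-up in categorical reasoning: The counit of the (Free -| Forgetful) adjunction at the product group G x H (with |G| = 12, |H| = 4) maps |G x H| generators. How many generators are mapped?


The counit epsilon_K: F(U(K)) -> K of the Free-Forgetful adjunction
maps |K| generators of F(U(K)) into K. For K = G x H (the product group),
|G x H| = |G| * |H|.
Total generators mapped = 12 * 4 = 48.

48


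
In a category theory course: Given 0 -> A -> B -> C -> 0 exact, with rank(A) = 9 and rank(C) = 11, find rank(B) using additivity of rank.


For a short exact sequence 0 -> A -> B -> C -> 0,
rank is additive: rank(B) = rank(A) + rank(C).
rank(B) = 9 + 11 = 20

20


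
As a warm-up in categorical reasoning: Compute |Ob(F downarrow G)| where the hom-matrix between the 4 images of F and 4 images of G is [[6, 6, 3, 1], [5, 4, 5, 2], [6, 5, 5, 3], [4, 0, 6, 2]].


Objects of (F downarrow G) are triples (a, b, h: F(a)->G(b)).
The count equals the sum of all entries in the hom-matrix.
sum(row 0) = 16
sum(row 1) = 16
sum(row 2) = 19
sum(row 3) = 12
Grand total = 63

63


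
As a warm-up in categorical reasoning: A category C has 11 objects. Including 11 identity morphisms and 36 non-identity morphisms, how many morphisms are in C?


Each object has an identity morphism, giving 11 identities.
Adding the 36 non-identity morphisms:
Total = 11 + 36 = 47

47


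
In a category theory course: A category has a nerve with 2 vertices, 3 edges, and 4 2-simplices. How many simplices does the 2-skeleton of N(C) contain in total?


The 2-skeleton of the nerve N(C) consists of simplices in dimensions 0, 1, 2:
  |N(C)_0| = 2 (objects)
  |N(C)_1| = 3 (morphisms)
  |N(C)_2| = 4 (composable pairs)
Total = 2 + 3 + 4 = 9

9


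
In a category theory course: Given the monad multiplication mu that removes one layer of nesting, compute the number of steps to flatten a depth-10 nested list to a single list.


Each application of mu: T^2 -> T removes one layer of nesting.
Starting at depth 10 (i.e., T^10(X)), we need to reach T(X).
Number of mu applications = 10 - 1 = 9

9


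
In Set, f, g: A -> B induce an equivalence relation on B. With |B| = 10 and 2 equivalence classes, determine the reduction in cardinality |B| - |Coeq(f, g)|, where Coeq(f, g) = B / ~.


The coequalizer Coeq(f, g) = B / ~ has one element per equivalence class.
|B| = 10, |Coeq(f, g)| = 2.
|B| - |Coeq(f, g)| = 10 - 2 = 8.

8


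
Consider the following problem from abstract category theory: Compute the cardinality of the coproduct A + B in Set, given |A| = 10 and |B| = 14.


In Set, the coproduct A + B is the disjoint union.
|A + B| = |A| + |B| = 10 + 14 = 24

24


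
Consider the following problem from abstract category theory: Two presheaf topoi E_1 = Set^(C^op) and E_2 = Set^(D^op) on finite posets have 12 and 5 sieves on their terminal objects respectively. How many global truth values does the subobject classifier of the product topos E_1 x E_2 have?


In a product of presheaf topoi E_1 x E_2, the subobject classifier
is Omega = Omega_1 x Omega_2 (componentwise), so
|Omega(top)| = |Omega_1(top_1)| * |Omega_2(top_2)|.
= 12 * 5 = 60.

60


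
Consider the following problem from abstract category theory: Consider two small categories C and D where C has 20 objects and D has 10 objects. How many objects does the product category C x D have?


The product category C x D has objects that are pairs (c, d).
Number of pairs = |Ob(C)| * |Ob(D)| = 20 * 10 = 200

200


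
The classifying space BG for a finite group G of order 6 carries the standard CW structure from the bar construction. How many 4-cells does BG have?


In the bar-construction CW model of BG, the n-cells are indexed by
n-tuples [g_1|...|g_n] of non-identity elements of G (degenerate
simplices with some g_i = e do not contribute cells), so there are
(|G| - 1)^n n-cells.
For dim = 4 with |G| = 6:
cells = (6 - 1)^4 = 5^4 = 625

625


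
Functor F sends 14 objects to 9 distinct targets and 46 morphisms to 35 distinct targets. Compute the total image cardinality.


The image of F consists of distinct objects and distinct morphisms.
|Im(F)| on objects = 9
|Im(F)| on morphisms = 35
Total image cardinality = 9 + 35 = 44

44


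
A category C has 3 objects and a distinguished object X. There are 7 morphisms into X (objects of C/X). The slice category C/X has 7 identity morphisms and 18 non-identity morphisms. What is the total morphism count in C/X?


In the slice category C/X, objects are morphisms to X.
Identity morphisms: 7 (one per object of C/X).
Non-identity morphisms: 18.
Total = 7 + 18 = 25

25


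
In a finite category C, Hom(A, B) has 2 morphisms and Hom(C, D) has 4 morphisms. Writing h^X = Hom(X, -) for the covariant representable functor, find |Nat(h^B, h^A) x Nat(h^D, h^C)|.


By the Yoneda lemma, Nat(h^B, h^A) is isomorphic to Hom(A, B),
so |Nat(h^B, h^A)| = |Hom(A, B)| and |Nat(h^D, h^C)| = |Hom(C, D)|.
|Hom(A, B)| = 2, |Hom(C, D)| = 4.
|Nat(h^B, h^A) x Nat(h^D, h^C)| = 2 * 4 = 8

8


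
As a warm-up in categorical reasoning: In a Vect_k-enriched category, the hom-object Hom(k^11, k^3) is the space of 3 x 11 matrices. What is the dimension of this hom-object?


In Vect-enriched categories, Hom(k^n, k^m) is the space of m x n matrices.
dim(Hom(k^11, k^3)) = 3 * 11 = 33

33


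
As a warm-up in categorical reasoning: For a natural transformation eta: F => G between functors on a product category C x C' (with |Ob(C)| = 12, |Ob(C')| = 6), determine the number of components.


A natural transformation eta: F => G assigns one component morphism per
object of the domain category.
The domain is the product category C x C', so
|Ob(C x C')| = |Ob(C)| * |Ob(C')| = 12 * 6 = 72.
Therefore eta has 72 component morphisms.

72


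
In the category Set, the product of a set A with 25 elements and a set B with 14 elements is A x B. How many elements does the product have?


In Set, the product A x B is the Cartesian product.
By the universal property, |A x B| = |A| * |B|.
|A x B| = 25 * 14 = 350

350


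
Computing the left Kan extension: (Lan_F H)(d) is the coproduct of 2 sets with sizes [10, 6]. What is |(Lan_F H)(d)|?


Pointwise, the left Kan extension (Lan_F H)(d) is the colimit, indexed
by the comma category (F downarrow d), of H composed with the
projection (F downarrow d) -> C. Here that colimit is given
as a coproduct (disjoint union) of sets, so its cardinality is the
sum of the sizes of the summands.
Coproduct of sets with sizes: 10 + 6
= 16

16


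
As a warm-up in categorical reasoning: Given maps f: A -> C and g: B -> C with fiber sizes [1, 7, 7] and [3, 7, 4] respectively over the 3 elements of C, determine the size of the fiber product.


The pullback A x_C B consists of pairs (a, b) with f(a) = g(b).
For each element c in C, the fiber product has |f^-1(c)| * |g^-1(c)| elements.
Summing over C: 1 * 3 + 7 * 7 + 7 * 4
= 3 + 49 + 28 = 80

80


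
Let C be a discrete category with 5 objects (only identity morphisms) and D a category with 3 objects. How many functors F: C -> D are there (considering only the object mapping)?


A functor from a discrete category C to D is determined by
where each object maps. Each of the 5 objects of C can map
to any of the 3 objects of D independently.
Number of functors = 3^5 = 243

243


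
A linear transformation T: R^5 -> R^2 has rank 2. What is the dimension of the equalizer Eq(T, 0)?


The equalizer of f and the zero map is ker(f).
By the rank-nullity theorem: dim(ker(f)) = dim(domain) - rank(f).
dim(ker(f)) = 5 - 2 = 3

3


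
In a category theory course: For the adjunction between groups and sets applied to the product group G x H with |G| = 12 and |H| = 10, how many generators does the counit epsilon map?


The counit epsilon_K: F(U(K)) -> K of the Free-Forgetful adjunction
maps |K| generators of F(U(K)) into K. For K = G x H (the product group),
|G x H| = |G| * |H|.
Total generators mapped = 12 * 10 = 120.

120


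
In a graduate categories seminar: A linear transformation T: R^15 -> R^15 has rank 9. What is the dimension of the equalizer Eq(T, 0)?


The equalizer of f and the zero map is ker(f).
By the rank-nullity theorem: dim(ker(f)) = dim(domain) - rank(f).
dim(ker(f)) = 15 - 9 = 6

6
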